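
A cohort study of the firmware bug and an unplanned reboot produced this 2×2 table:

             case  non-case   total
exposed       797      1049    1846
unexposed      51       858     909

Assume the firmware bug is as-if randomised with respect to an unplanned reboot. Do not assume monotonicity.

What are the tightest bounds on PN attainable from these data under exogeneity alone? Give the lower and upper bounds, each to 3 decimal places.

p₁ = P(outcome | exposed) = 797/1846 = 0.43174
p₀ = P(outcome | unexposed) = 51/909 = 0.056106
Under exogeneity alone the bounds on PN are max{0,(p₁−p₀)/p₁} ≤ PN ≤ min{1,(1−p₀)/p₁}.
  lower = (p₁ − p₀)/p₁ = 0.37564 / 0.43174 ≈ 0.8700
  upper = min{1, (1 − p₀)/p₁} = 0.94389 / 0.43174 ≈ 2.1862 → capped at 1

0.870 ≤ PN ≤ 1.000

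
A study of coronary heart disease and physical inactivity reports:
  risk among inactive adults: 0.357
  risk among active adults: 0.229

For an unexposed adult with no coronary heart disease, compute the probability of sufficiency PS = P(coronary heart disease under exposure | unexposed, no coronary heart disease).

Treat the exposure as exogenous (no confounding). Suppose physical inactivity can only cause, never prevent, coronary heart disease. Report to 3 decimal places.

PS ≈ 0.166

Let p₁ = 0.357, p₀ = 0.229.
Under exogeneity and monotonicity, PS = (p₁ − p₀) / (1 − p₀).
PS = (0.357 − 0.229) / (1 − 0.229) = 0.128 / 0.771 ≈ 0.1660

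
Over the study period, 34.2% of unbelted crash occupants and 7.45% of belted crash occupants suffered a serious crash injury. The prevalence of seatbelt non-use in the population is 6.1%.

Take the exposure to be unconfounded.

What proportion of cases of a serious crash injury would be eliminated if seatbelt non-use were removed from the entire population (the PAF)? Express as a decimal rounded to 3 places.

p₁ = 0.342, p₀ = 0.0745.
Overall risk P(Y=1) = π·p₁ + (1−π)·p₀ = 0.061×0.342 + 0.939×0.0745 = 0.090818.
Under exogeneity, PAF = [P(Y=1) − p₀] / P(Y=1).
PAF = (0.090818 − 0.0745) / 0.090818 ≈ 0.1797

PAF ≈ 0.180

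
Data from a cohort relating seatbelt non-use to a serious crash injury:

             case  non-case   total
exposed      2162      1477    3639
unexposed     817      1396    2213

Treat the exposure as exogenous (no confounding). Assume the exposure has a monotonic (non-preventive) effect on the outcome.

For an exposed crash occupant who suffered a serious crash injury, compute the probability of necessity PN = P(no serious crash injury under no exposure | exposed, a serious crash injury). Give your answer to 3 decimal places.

PN ≈ 0.379

p₁ = P(outcome | exposed) = 2162/3639 = 0.59412
p₀ = P(outcome | unexposed) = 817/2213 = 0.36918
Under exogeneity and monotonicity, PN = (p₁ − p₀)/p₁.
PN = (0.59412 − 0.36918) / 0.59412 ≈ 0.3786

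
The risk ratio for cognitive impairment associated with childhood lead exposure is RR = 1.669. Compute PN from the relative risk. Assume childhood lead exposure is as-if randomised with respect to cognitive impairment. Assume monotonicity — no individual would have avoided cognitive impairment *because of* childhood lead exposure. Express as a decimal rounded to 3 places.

PN ≈ 0.401

Under exogeneity and monotonicity, PN = (RR − 1) / RR = 1 − 1/RR.
PN = (1.669 − 1) / 1.669 = 0.669 / 1.669 ≈ 0.4008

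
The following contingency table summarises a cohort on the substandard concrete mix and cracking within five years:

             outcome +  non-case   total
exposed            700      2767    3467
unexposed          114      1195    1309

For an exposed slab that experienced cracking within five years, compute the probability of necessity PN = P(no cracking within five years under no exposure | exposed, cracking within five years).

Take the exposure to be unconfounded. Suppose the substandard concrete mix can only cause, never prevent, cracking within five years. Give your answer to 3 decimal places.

PN ≈ 0.569

p₁ = P(outcome | exposed) = 700/3467 = 0.2019
p₀ = P(outcome | unexposed) = 114/1309 = 0.087089
Under exogeneity and monotonicity, PN = (p₁ − p₀)/p₁.
PN = (0.2019 − 0.087089) / 0.2019 ≈ 0.5687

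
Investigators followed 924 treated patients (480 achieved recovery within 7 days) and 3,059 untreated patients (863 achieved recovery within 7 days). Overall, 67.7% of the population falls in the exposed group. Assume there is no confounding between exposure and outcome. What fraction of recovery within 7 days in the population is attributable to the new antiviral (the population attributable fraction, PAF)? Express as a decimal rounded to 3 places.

p₁ = P(outcome | exposed) = 480/924 = 0.51948
p₀ = P(outcome | unexposed) = 863/3059 = 0.28212
Overall risk P(Y=1) = π·p₁ + (1−π)·p₀ = 0.677×0.51948 + 0.323×0.28212 = 0.44281.
Under exogeneity, PAF = [P(Y=1) − p₀] / P(Y=1).
PAF = (0.44281 − 0.28212) / 0.44281 ≈ 0.3629

PAF ≈ 0.363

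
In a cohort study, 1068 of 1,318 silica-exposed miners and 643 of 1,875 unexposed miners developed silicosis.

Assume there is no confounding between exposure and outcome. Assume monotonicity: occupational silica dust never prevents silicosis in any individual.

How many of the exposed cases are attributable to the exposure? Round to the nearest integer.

about 616 cases

p₁ = P(outcome | exposed) = 1068/1318 = 0.81032
p₀ = P(outcome | unexposed) = 643/1875 = 0.34293
PN = (p₁ − p₀)/p₁ = (0.81032 − 0.34293) / 0.81032 ≈ 0.57679.
Attributable cases ≈ PN × (exposed cases) = 0.57679 × 1068 ≈ 616.01.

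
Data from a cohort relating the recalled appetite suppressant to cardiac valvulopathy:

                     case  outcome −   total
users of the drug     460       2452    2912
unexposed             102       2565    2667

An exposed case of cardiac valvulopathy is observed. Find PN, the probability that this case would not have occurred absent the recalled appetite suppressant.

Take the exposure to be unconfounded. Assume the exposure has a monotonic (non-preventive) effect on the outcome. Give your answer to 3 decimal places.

p₁ = P(outcome | exposed) = 460/2912 = 0.15797
p₀ = P(outcome | unexposed) = 102/2667 = 0.038245
Under exogeneity and monotonicity, PN = (p₁ − p₀) / p₁.
PN = (0.15797 − 0.038245) / 0.15797 = 0.11972 / 0.15797 ≈ 0.7579

PN ≈ 0.758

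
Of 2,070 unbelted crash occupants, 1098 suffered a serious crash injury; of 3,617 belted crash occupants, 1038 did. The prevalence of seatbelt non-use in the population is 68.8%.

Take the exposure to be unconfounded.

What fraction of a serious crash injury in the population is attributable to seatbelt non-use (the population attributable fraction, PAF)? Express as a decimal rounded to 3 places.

PAF ≈ 0.369

p₁ = P(outcome | exposed) = 1098/2070 = 0.53043
p₀ = P(outcome | unexposed) = 1038/3617 = 0.28698
Overall risk P(Y=1) = π·p₁ + (1−π)·p₀ = 0.688×0.53043 + 0.312×0.28698 = 0.45448.
Under exogeneity, PAF = [P(Y=1) − p₀] / P(Y=1).
PAF = (0.45448 − 0.28698) / 0.45448 ≈ 0.3686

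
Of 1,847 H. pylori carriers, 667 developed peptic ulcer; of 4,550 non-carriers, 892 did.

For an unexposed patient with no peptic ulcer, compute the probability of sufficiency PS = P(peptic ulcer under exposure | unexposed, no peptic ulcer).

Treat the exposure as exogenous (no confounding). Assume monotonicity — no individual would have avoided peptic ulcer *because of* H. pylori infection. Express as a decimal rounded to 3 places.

PS ≈ 0.205

p₁ = P(outcome | exposed) = 667/1847 = 0.36113
p₀ = P(outcome | unexposed) = 892/4550 = 0.19604
Under exogeneity and monotonicity, PS = (p₁ − p₀) / (1 − p₀).
PS = (0.36113 − 0.19604) / (1 − 0.19604) = 0.16508 / 0.80396 ≈ 0.2053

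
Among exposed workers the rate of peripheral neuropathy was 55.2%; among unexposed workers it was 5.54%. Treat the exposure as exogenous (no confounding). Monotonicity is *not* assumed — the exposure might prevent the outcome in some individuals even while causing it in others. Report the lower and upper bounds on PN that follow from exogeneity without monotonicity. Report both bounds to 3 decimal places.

p₁ = 0.552, p₀ = 0.0554.
Under exogeneity alone the bounds on PN are max{0,(p₁−p₀)/p₁} ≤ PN ≤ min{1,(1−p₀)/p₁}.
  lower = (p₁ − p₀)/p₁ = 0.4966 / 0.552 ≈ 0.8996
  upper = min{1, (1 − p₀)/p₁} = 0.9446 / 0.552 ≈ 1.7112 → capped at 1

0.900 ≤ PN ≤ 1.000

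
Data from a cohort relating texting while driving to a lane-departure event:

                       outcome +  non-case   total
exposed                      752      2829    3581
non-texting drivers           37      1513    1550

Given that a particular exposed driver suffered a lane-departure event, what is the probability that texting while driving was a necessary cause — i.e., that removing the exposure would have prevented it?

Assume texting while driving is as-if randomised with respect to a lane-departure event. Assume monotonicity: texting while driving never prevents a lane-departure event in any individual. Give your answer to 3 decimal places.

p₁ = P(outcome | exposed) = 752/3581 = 0.21
p₀ = P(outcome | unexposed) = 37/1550 = 0.023871
Under exogeneity and monotonicity, PN = (p₁ − p₀)/p₁.
PN = (0.21 − 0.023871) / 0.21 ≈ 0.8863

PN ≈ 0.886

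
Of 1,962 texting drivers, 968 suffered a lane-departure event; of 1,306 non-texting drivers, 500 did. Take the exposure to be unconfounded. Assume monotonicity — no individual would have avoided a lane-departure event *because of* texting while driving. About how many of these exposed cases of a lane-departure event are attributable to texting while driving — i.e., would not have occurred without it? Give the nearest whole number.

about 217 cases

p₁ = P(outcome | exposed) = 968/1962 = 0.49337
p₀ = P(outcome | unexposed) = 500/1306 = 0.38285
PN = (p₁ − p₀)/p₁ = (0.49337 − 0.38285) / 0.49337 ≈ 0.22402.
Attributable cases ≈ PN × (exposed cases) = 0.22402 × 968 ≈ 216.85.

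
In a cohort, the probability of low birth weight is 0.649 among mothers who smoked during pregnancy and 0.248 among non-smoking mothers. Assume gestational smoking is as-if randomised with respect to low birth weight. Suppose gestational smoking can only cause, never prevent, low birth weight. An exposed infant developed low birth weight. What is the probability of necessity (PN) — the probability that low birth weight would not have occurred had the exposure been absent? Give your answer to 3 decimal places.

Let p₁ = 0.649, p₀ = 0.248.
Under exogeneity and monotonicity, PN = (p₁ − p₀) / p₁.
PN = (0.649 − 0.248) / 0.649 = 0.401 / 0.649 ≈ 0.6179

PN ≈ 0.618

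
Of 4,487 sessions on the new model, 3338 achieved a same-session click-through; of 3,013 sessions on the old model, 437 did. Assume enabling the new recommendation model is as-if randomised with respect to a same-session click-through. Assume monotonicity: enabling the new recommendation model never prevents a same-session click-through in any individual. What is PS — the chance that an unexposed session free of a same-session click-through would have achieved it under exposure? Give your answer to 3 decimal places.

PS ≈ 0.700

p₁ = P(outcome | exposed) = 3338/4487 = 0.74393
p₀ = P(outcome | unexposed) = 437/3013 = 0.14504
Under exogeneity and monotonicity, PS = (p₁ − p₀) / (1 − p₀).
PS = (0.74393 − 0.14504) / (1 − 0.14504) = 0.59889 / 0.85496 ≈ 0.7005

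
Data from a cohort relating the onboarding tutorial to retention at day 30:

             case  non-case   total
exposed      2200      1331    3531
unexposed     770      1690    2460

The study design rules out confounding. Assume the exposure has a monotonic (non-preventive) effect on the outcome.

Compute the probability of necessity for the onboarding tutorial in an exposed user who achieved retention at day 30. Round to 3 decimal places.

p₁ = P(outcome | exposed) = 2200/3531 = 0.62305
p₀ = P(outcome | unexposed) = 770/2460 = 0.31301
Under exogeneity and monotonicity, PN = (p₁ − p₀) / p₁.
PN = (0.62305 − 0.31301) / 0.62305 = 0.31004 / 0.62305 ≈ 0.4976

PN ≈ 0.498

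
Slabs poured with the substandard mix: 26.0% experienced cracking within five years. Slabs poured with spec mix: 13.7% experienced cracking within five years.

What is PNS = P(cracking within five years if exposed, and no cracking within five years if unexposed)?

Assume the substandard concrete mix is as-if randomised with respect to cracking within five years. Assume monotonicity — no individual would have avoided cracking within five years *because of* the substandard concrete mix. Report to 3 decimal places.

PNS ≈ 0.123

p₁ = 0.26, p₀ = 0.137.
Under exogeneity and monotonicity, PNS = p₁ − p₀.
PNS = 0.26 − 0.137 = 0.123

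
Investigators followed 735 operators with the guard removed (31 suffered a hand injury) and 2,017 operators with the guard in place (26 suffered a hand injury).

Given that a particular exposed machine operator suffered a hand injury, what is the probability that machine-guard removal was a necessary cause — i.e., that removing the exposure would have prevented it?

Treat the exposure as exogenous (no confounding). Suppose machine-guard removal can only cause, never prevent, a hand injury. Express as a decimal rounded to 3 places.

p₁ = P(outcome | exposed) = 31/735 = 0.042177
p₀ = P(outcome | unexposed) = 26/2017 = 0.01289
Under exogeneity and monotonicity, PN = (p₁ − p₀) / p₁.
PN = (0.042177 − 0.01289) / 0.042177 = 0.029286 / 0.042177 ≈ 0.6944

PN ≈ 0.694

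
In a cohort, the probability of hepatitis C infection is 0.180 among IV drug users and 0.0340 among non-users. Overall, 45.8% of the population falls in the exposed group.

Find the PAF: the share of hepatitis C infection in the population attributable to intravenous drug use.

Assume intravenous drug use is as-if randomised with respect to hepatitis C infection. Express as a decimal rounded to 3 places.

Let p₁ = 0.18, p₀ = 0.034.
Overall risk P(Y=1) = π·p₁ + (1−π)·p₀ = 0.458×0.18 + 0.542×0.034 = 0.10087.
Under exogeneity, PAF = [P(Y=1) − p₀] / P(Y=1).
PAF = (0.10087 − 0.034) / 0.10087 ≈ 0.6629

PAF ≈ 0.663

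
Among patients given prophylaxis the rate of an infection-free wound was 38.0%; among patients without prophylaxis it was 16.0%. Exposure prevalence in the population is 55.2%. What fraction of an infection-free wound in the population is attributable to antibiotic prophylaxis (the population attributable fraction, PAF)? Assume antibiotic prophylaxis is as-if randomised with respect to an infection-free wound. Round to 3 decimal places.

p₁ = 0.38, p₀ = 0.16.
Overall risk P(Y=1) = π·p₁ + (1−π)·p₀ = 0.552×0.38 + 0.448×0.16 = 0.28144.
Under exogeneity, PAF = [P(Y=1) − p₀] / P(Y=1).
PAF = (0.28144 − 0.16) / 0.28144 ≈ 0.4315

PAF ≈ 0.431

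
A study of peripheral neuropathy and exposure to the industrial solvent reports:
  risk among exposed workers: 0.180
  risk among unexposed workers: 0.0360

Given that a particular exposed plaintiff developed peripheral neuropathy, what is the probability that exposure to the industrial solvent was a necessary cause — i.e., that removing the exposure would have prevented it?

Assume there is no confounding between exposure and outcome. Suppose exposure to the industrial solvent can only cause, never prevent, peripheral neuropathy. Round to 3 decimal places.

Let p₁ = 0.18, p₀ = 0.036.
Under exogeneity and monotonicity, PN = (p₁ − p₀) / p₁.
PN = (0.18 − 0.036) / 0.18 = 0.144 / 0.18 ≈ 0.8000

PN ≈ 0.800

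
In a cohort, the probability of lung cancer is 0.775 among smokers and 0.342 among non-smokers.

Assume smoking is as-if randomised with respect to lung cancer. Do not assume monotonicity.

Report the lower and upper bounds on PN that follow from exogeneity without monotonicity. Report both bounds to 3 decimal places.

Let p₁ = 0.775, p₀ = 0.342.
Under exogeneity alone the bounds on PN are max{0,(p₁−p₀)/p₁} ≤ PN ≤ min{1,(1−p₀)/p₁}.
  lower = (p₁ − p₀)/p₁ = 0.433 / 0.775 ≈ 0.5587
  upper = min{1, (1 − p₀)/p₁} = 0.658 / 0.775 ≈ 0.8490

0.559 ≤ PN ≤ 0.849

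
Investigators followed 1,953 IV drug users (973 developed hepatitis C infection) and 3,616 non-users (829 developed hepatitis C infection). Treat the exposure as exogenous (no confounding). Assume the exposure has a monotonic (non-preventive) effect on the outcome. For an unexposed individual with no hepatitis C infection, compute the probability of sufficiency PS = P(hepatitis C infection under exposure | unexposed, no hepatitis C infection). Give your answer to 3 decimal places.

p₁ = P(outcome | exposed) = 973/1953 = 0.49821
p₀ = P(outcome | unexposed) = 829/3616 = 0.22926
Under exogeneity and monotonicity, PS = (p₁ − p₀) / (1 − p₀).
PS = (0.49821 − 0.22926) / (1 − 0.22926) = 0.26895 / 0.77074 ≈ 0.3489

PS ≈ 0.349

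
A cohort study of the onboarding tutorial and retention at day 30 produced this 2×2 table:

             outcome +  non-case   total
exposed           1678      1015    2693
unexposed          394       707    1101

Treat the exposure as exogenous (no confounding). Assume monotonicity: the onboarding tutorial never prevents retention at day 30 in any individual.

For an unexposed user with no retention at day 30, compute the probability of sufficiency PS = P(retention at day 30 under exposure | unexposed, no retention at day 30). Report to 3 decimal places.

p₁ = P(outcome | exposed) = 1678/2693 = 0.6231
p₀ = P(outcome | unexposed) = 394/1101 = 0.35786
Under exogeneity and monotonicity, PS = (p₁ − p₀) / (1 − p₀).
PS = (0.6231 − 0.35786) / (1 − 0.35786) = 0.26524 / 0.64214 ≈ 0.4131

PS ≈ 0.413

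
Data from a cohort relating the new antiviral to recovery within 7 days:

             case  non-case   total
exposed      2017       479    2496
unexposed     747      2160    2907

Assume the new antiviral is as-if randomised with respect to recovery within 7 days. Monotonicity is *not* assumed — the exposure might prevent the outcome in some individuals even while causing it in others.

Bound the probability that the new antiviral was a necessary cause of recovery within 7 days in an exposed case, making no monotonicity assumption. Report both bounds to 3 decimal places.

0.682 ≤ PN ≤ 0.919

p₁ = P(outcome | exposed) = 2017/2496 = 0.80809
p₀ = P(outcome | unexposed) = 747/2907 = 0.25697
Under exogeneity alone the bounds on PN are max{0,(p₁−p₀)/p₁} ≤ PN ≤ min{1,(1−p₀)/p₁}.
  lower = (p₁ − p₀)/p₁ = 0.55113 / 0.80809 ≈ 0.6820
  upper = min{1, (1 − p₀)/p₁} = 0.74303 / 0.80809 ≈ 0.9195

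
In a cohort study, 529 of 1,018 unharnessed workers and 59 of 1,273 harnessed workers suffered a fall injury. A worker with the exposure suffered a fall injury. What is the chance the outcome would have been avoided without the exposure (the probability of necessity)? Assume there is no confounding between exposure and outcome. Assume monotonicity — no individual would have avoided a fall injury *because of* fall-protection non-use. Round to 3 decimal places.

PN ≈ 0.911

p₁ = P(outcome | exposed) = 529/1018 = 0.51965
p₀ = P(outcome | unexposed) = 59/1273 = 0.046347
Under exogeneity and monotonicity, PN = (p₁ − p₀) / p₁.
PN = (0.51965 − 0.046347) / 0.51965 = 0.4733 / 0.51965 ≈ 0.9108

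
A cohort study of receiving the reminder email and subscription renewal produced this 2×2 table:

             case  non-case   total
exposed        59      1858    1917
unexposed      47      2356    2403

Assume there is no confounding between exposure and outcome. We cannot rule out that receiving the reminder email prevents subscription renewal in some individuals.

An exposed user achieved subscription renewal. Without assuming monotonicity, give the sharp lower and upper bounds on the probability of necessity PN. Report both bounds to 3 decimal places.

0.365 ≤ PN ≤ 1.000

p₁ = P(outcome | exposed) = 59/1917 = 0.030777
p₀ = P(outcome | unexposed) = 47/2403 = 0.019559
Under exogeneity alone the bounds on PN are max{0,(p₁−p₀)/p₁} ≤ PN ≤ min{1,(1−p₀)/p₁}.
  lower = (p₁ − p₀)/p₁ = 0.011218 / 0.030777 ≈ 0.3645
  upper = min{1, (1 − p₀)/p₁} = 0.98044 / 0.030777 ≈ 31.8560 → capped at 1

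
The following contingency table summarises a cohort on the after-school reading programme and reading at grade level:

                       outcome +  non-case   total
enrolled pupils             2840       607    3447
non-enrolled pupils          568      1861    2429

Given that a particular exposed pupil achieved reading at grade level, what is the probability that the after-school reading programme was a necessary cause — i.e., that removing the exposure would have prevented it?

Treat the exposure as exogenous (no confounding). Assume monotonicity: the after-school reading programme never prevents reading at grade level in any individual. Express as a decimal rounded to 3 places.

PN ≈ 0.716

p₁ = P(outcome | exposed) = 2840/3447 = 0.8239
p₀ = P(outcome | unexposed) = 568/2429 = 0.23384
Under exogeneity and monotonicity, PN = (p₁ − p₀) / p₁.
PN = (0.8239 − 0.23384) / 0.8239 = 0.59006 / 0.8239 ≈ 0.7162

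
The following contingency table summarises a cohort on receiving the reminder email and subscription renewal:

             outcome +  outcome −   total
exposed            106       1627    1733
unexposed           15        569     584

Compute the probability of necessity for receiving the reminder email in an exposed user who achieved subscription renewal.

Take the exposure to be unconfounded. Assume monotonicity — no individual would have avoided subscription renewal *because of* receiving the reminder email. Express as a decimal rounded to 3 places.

p₁ = P(outcome | exposed) = 106/1733 = 0.061166
p₀ = P(outcome | unexposed) = 15/584 = 0.025685
Under exogeneity and monotonicity, PN = (p₁ − p₀)/p₁.
PN = (0.061166 − 0.025685) / 0.061166 ≈ 0.5801

PN ≈ 0.580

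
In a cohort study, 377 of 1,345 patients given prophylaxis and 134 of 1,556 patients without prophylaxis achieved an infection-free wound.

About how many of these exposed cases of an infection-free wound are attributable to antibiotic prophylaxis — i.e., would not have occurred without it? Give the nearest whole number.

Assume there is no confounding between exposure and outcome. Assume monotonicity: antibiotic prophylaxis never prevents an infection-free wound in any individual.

about 261 cases

p₁ = P(outcome | exposed) = 377/1345 = 0.2803
p₀ = P(outcome | unexposed) = 134/1556 = 0.086118
PN = (p₁ − p₀)/p₁ = (0.2803 − 0.086118) / 0.2803 ≈ 0.69276.
Attributable cases ≈ PN × (exposed cases) = 0.69276 × 377 ≈ 261.17.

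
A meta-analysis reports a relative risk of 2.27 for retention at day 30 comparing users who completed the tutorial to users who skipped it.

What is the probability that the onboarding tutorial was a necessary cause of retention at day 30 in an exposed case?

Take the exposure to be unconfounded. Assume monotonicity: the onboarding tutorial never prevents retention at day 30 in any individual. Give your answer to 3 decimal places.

Under exogeneity and monotonicity, PN = (RR − 1) / RR = 1 − 1/RR.
PN = (2.27 − 1) / 2.27 = 1.27 / 2.27 ≈ 0.5595

PN ≈ 0.559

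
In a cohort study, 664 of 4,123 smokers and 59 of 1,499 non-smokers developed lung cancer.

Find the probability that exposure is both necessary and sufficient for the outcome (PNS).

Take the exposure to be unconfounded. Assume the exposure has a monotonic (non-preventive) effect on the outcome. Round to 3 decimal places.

p₁ = P(outcome | exposed) = 664/4123 = 0.16105
p₀ = P(outcome | unexposed) = 59/1499 = 0.03936
Under exogeneity and monotonicity, PNS = p₁ − p₀.
PNS = 0.16105 − 0.03936 = 0.12169

PNS ≈ 0.122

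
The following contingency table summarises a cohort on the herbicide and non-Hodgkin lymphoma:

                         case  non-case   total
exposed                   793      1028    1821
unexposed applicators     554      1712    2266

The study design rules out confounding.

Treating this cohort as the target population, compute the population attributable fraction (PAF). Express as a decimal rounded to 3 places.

p₁ = P(outcome | exposed) = 793/1821 = 0.43548
p₀ = P(outcome | unexposed) = 554/2266 = 0.24448
Exposure prevalence π = 1821/4087 = 0.44556; overall risk P(Y=1) = 0.32958.
Under exogeneity, PAF = [P(Y=1) − p₀]/P(Y=1).
PAF = (0.32958 − 0.24448) / 0.32958 ≈ 0.2582

PAF ≈ 0.258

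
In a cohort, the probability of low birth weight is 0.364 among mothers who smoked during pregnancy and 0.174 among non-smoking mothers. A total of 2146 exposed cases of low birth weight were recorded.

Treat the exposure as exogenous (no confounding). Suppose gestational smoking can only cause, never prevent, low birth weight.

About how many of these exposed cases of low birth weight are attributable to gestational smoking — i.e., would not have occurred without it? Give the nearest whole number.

about 1120 cases

Let p₁ = 0.364, p₀ = 0.174.
PN = (p₁ − p₀)/p₁ = (0.364 − 0.174) / 0.364 ≈ 0.52198.
Attributable cases ≈ PN × (exposed cases) = 0.52198 × 2146 ≈ 1120.16.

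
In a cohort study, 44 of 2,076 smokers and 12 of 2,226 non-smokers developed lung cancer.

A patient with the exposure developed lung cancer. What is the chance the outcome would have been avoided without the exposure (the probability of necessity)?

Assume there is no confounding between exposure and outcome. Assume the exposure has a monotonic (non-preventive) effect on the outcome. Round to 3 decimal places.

p₁ = P(outcome | exposed) = 44/2076 = 0.021195
p₀ = P(outcome | unexposed) = 12/2226 = 0.0053908
Under exogeneity and monotonicity, PN = (p₁ − p₀) / p₁.
PN = (0.021195 − 0.0053908) / 0.021195 = 0.015804 / 0.021195 ≈ 0.7457

PN ≈ 0.746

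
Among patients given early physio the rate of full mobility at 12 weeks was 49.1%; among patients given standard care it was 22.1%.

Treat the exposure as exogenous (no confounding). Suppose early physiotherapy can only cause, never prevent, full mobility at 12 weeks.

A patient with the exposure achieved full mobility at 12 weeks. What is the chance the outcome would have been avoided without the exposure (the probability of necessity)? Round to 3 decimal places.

p₁ = 0.491, p₀ = 0.221.
Under exogeneity and monotonicity, PN = (p₁ − p₀) / p₁.
PN = (0.491 − 0.221) / 0.491 = 0.27 / 0.491 ≈ 0.5499

PN ≈ 0.550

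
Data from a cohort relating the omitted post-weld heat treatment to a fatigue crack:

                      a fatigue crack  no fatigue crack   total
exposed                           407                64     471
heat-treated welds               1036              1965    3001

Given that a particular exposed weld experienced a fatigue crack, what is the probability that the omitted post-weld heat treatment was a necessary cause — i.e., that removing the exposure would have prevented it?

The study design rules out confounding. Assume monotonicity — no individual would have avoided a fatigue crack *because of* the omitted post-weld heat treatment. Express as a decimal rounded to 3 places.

PN ≈ 0.600

p₁ = P(outcome | exposed) = 407/471 = 0.86412
p₀ = P(outcome | unexposed) = 1036/3001 = 0.34522
Under exogeneity and monotonicity, PN = (p₁ − p₀)/p₁.
PN = (0.86412 − 0.34522) / 0.86412 ≈ 0.6005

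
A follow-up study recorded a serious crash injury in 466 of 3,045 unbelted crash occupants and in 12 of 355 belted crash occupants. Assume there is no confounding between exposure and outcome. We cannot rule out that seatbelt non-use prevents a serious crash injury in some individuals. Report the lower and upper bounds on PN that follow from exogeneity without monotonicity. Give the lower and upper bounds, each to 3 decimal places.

0.779 ≤ PN ≤ 1.000

p₁ = P(outcome | exposed) = 466/3045 = 0.15304
p₀ = P(outcome | unexposed) = 12/355 = 0.033803
Under exogeneity alone the bounds on PN are max{0,(p₁−p₀)/p₁} ≤ PN ≤ min{1,(1−p₀)/p₁}.
  lower = (p₁ − p₀)/p₁ = 0.11923 / 0.15304 ≈ 0.7791
  upper = min{1, (1 − p₀)/p₁} = 0.9662 / 0.15304 ≈ 6.3135 → capped at 1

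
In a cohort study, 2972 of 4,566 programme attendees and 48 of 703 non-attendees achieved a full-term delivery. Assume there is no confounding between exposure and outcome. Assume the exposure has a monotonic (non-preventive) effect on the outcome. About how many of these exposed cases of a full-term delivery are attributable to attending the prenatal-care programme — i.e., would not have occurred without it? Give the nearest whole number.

p₁ = P(outcome | exposed) = 2972/4566 = 0.6509
p₀ = P(outcome | unexposed) = 48/703 = 0.068279
PN = (p₁ − p₀)/p₁ = (0.6509 − 0.068279) / 0.6509 ≈ 0.89510.
Attributable cases ≈ PN × (exposed cases) = 0.89510 × 2972 ≈ 2660.24.

about 2660 cases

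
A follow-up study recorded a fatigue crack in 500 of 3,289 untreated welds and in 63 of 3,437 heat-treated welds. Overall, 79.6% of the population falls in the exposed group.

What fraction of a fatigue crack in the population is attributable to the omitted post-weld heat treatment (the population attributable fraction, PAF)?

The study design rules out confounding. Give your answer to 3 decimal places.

p₁ = P(outcome | exposed) = 500/3289 = 0.15202
p₀ = P(outcome | unexposed) = 63/3437 = 0.01833
Overall risk P(Y=1) = π·p₁ + (1−π)·p₀ = 0.796×0.15202 + 0.204×0.01833 = 0.12475.
Under exogeneity, PAF = [P(Y=1) − p₀] / P(Y=1).
PAF = (0.12475 − 0.01833) / 0.12475 ≈ 0.8531

PAF ≈ 0.853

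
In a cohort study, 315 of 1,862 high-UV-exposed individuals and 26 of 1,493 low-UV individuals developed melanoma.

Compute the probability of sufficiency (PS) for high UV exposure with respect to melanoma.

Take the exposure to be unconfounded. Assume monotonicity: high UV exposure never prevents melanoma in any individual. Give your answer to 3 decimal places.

p₁ = P(outcome | exposed) = 315/1862 = 0.16917
p₀ = P(outcome | unexposed) = 26/1493 = 0.017415
Under exogeneity and monotonicity, PS = (p₁ − p₀) / (1 − p₀).
PS = (0.16917 − 0.017415) / (1 − 0.017415) = 0.15176 / 0.98259 ≈ 0.1544

PS ≈ 0.154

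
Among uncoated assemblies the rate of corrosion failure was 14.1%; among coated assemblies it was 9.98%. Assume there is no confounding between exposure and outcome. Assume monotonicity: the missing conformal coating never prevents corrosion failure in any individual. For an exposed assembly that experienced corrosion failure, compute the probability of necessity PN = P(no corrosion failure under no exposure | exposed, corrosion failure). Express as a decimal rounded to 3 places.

p₁ = 0.141, p₀ = 0.0998.
Under exogeneity and monotonicity, PN = (p₁ − p₀) / p₁.
PN = (0.141 − 0.0998) / 0.141 = 0.0412 / 0.141 ≈ 0.2922

PN ≈ 0.292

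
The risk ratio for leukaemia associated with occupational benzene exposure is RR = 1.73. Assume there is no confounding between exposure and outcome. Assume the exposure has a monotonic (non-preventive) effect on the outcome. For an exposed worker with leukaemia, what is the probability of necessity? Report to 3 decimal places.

PN ≈ 0.422

Under exogeneity and monotonicity, PN = (RR − 1) / RR = 1 − 1/RR.
PN = (1.73 − 1) / 1.73 = 0.73 / 1.73 ≈ 0.4220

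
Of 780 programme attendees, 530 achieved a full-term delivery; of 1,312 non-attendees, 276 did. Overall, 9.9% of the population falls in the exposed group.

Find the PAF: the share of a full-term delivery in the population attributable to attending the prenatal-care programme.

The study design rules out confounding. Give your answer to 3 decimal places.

p₁ = P(outcome | exposed) = 530/780 = 0.67949
p₀ = P(outcome | unexposed) = 276/1312 = 0.21037
Overall risk P(Y=1) = π·p₁ + (1−π)·p₀ = 0.099×0.67949 + 0.901×0.21037 = 0.25681.
Under exogeneity, PAF = [P(Y=1) − p₀] / P(Y=1).
PAF = (0.25681 − 0.21037) / 0.25681 ≈ 0.1808

PAF ≈ 0.181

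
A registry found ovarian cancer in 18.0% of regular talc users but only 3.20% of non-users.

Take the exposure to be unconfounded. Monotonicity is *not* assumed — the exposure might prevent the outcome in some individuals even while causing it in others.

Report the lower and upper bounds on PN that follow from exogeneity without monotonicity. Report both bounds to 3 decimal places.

p₁ = 0.18, p₀ = 0.032.
Under exogeneity alone the bounds on PN are max{0,(p₁−p₀)/p₁} ≤ PN ≤ min{1,(1−p₀)/p₁}.
  lower = (p₁ − p₀)/p₁ = 0.148 / 0.18 ≈ 0.8222
  upper = min{1, (1 − p₀)/p₁} = 0.968 / 0.18 ≈ 5.3778 → capped at 1

0.822 ≤ PN ≤ 1.000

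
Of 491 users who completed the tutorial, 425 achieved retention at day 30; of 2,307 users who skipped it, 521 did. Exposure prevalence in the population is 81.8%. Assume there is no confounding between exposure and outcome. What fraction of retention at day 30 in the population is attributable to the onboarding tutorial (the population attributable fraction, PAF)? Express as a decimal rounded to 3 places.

p₁ = P(outcome | exposed) = 425/491 = 0.86558
p₀ = P(outcome | unexposed) = 521/2307 = 0.22583
Overall risk P(Y=1) = π·p₁ + (1−π)·p₀ = 0.818×0.86558 + 0.182×0.22583 = 0.74915.
Under exogeneity, PAF = [P(Y=1) − p₀] / P(Y=1).
PAF = (0.74915 − 0.22583) / 0.74915 ≈ 0.6985

PAF ≈ 0.699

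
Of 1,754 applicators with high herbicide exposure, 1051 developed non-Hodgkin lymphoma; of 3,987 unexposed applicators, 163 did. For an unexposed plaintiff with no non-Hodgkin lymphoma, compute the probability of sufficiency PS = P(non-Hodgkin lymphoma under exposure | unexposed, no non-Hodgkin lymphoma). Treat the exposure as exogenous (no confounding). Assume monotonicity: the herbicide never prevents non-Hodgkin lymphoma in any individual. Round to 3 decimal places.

p₁ = P(outcome | exposed) = 1051/1754 = 0.5992
p₀ = P(outcome | unexposed) = 163/3987 = 0.040883
Under exogeneity and monotonicity, PS = (p₁ − p₀) / (1 − p₀).
PS = (0.5992 − 0.040883) / (1 − 0.040883) = 0.55832 / 0.95912 ≈ 0.5821

PS ≈ 0.582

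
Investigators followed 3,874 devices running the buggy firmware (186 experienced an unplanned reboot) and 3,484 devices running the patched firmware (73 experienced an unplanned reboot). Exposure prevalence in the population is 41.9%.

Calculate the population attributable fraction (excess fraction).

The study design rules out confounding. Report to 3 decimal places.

p₁ = P(outcome | exposed) = 186/3874 = 0.048012
p₀ = P(outcome | unexposed) = 73/3484 = 0.020953
Overall risk P(Y=1) = π·p₁ + (1−π)·p₀ = 0.419×0.048012 + 0.581×0.020953 = 0.032291.
Under exogeneity, PAF = [P(Y=1) − p₀] / P(Y=1).
PAF = (0.032291 − 0.020953) / 0.032291 ≈ 0.3511

PAF ≈ 0.351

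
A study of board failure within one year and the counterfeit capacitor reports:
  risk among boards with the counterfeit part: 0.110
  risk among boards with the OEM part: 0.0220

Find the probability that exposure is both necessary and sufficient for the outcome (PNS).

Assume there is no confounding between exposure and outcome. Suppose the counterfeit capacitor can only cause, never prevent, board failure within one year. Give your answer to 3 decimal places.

Let p₁ = 0.11, p₀ = 0.022.
Under exogeneity and monotonicity, PNS = p₁ − p₀.
PNS = 0.11 − 0.022 = 0.088

PNS ≈ 0.088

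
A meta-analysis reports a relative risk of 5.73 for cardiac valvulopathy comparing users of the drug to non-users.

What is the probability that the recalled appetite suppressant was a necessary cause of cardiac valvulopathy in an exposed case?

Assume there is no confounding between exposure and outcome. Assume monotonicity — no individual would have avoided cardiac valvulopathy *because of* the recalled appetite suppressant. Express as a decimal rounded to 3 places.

PN ≈ 0.825

Under exogeneity and monotonicity, PN = (RR − 1) / RR = 1 − 1/RR.
PN = (5.73 − 1) / 5.73 = 4.73 / 5.73 ≈ 0.8255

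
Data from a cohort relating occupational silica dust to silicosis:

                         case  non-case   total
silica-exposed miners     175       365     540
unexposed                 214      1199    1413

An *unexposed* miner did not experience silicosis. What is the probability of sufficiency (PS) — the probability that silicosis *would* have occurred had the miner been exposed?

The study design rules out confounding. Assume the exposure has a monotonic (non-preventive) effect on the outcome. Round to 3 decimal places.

p₁ = P(outcome | exposed) = 175/540 = 0.32407
p₀ = P(outcome | unexposed) = 214/1413 = 0.15145
Under exogeneity and monotonicity, PS = (p₁ − p₀)/(1 − p₀).
PS = (0.32407 − 0.15145) / 0.84855 ≈ 0.2034

PS ≈ 0.203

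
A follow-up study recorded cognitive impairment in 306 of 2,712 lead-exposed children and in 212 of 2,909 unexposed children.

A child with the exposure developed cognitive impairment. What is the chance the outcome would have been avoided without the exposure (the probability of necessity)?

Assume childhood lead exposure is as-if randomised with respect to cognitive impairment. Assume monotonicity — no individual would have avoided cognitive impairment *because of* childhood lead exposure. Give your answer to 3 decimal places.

PN ≈ 0.354

p₁ = P(outcome | exposed) = 306/2712 = 0.11283
p₀ = P(outcome | unexposed) = 212/2909 = 0.072877
Under exogeneity and monotonicity, PN = (p₁ − p₀) / p₁.
PN = (0.11283 − 0.072877) / 0.11283 = 0.039955 / 0.11283 ≈ 0.3541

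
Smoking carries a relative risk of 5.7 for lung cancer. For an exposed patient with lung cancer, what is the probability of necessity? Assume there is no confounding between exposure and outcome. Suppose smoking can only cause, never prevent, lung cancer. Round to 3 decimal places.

Under exogeneity and monotonicity, PN = (RR − 1) / RR = 1 − 1/RR.
PN = (5.7 − 1) / 5.7 = 4.7 / 5.7 ≈ 0.8246

PN ≈ 0.825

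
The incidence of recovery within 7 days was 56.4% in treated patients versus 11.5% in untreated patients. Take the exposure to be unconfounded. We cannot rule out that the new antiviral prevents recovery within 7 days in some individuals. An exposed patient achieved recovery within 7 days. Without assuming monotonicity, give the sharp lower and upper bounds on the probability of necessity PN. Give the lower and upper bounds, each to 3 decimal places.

0.796 ≤ PN ≤ 1.000

p₁ = 0.564, p₀ = 0.115.
Under exogeneity alone the bounds on PN are max{0,(p₁−p₀)/p₁} ≤ PN ≤ min{1,(1−p₀)/p₁}.
  lower = (p₁ − p₀)/p₁ = 0.449 / 0.564 ≈ 0.7961
  upper = min{1, (1 − p₀)/p₁} = 0.885 / 0.564 ≈ 1.5691 → capped at 1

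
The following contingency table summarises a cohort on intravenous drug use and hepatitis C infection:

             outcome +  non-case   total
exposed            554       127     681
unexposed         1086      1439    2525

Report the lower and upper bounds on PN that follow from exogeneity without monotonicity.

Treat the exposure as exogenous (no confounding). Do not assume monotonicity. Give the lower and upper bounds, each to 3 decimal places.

p₁ = P(outcome | exposed) = 554/681 = 0.81351
p₀ = P(outcome | unexposed) = 1086/2525 = 0.4301
Under exogeneity alone the bounds on PN are max{0,(p₁−p₀)/p₁} ≤ PN ≤ min{1,(1−p₀)/p₁}.
  lower = (p₁ − p₀)/p₁ = 0.38341 / 0.81351 ≈ 0.4713
  upper = min{1, (1 − p₀)/p₁} = 0.5699 / 0.81351 ≈ 0.7005

0.471 ≤ PN ≤ 0.701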